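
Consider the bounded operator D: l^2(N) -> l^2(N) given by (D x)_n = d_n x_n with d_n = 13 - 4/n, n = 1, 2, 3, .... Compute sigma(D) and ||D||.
sigma(D) = {13 - 4/n : n ≥ 1} ∪ {13}; ||D|| = 13

A bounded diagonal operator on l^2 with diagonal entries d_n has spectrum equal to the closure of {d_n : n ≥ 1}: every d_n is an eigenvalue (with eigenvector e_n), so {d_n} ⊂ sigma(D); the spectrum is closed, so its closure is too; and for lambda not in the closure, (D - lambda I) has bounded inverse (the diagonal entries 1/(d_n - lambda) are bounded). For our sequence d_n = 13 - 4/n, n = 1, 2, 3, ...:
  - {d_n} = {13 - 4/n : n ≥ 1}; the only limit point is 13
  - closure = {13 - 4/n : n ≥ 1} ∪ {13}
For the norm: a diagonal operator has ||D|| = sup_n |d_n|. Here d_n = 13 - 4/n increases monotonically from d_1 = 9 toward 13, with all terms in [9, 13); so sup_n |d_n| = 13 (the supremum is the limit, not attained). So ||D|| = 13.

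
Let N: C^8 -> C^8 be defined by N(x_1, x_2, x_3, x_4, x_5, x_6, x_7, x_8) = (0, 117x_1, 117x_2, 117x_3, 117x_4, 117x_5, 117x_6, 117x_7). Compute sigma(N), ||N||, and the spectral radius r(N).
sigma(N) = {0}; ||N|| = 117; r(N) = 0. (N is nilpotent with N^8 = 0.)

On C^8, N is a strictly lower-triangular matrix with 117 on the subdiagonal and zeros elsewhere, so its characteristic polynomial is lambda^8 and every eigenvalue is 0: sigma(N) = {0}. For the operator norm, N e_i = 117e_{i+1} for i = 1, ..., 7 and N e_8 = 0, so the singular values of N are 117 (with multiplicity 7) and 0; hence ||N|| = 117. The spectral radius r(N) = max|lambda| = 0. Note ||N|| > r(N) — characteristic of non-normal nilpotent operators. Indeed N^8 = 0.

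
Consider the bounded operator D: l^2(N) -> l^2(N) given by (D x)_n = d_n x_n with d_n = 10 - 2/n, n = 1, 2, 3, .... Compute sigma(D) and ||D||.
sigma(D) = {10 - 2/n : n ≥ 1} ∪ {10}; ||D|| = 10

A bounded diagonal operator on l^2 with diagonal entries d_n has spectrum equal to the closure of {d_n : n ≥ 1}: every d_n is an eigenvalue (with eigenvector e_n), so {d_n} ⊂ sigma(D); the spectrum is closed, so its closure is too; and for lambda not in the closure, (D - lambda I) has bounded inverse (the diagonal entries 1/(d_n - lambda) are bounded). For our sequence d_n = 10 - 2/n, n = 1, 2, 3, ...:
  - {d_n} = {10 - 2/n : n ≥ 1}; the only limit point is 10
  - closure = {10 - 2/n : n ≥ 1} ∪ {10}
For the norm: a diagonal operator has ||D|| = sup_n |d_n|. Here d_n = 10 - 2/n increases monotonically from d_1 = 8 toward 10, with all terms in [8, 10); so sup_n |d_n| = 10 (the supremum is the limit, not attained). So ||D|| = 10.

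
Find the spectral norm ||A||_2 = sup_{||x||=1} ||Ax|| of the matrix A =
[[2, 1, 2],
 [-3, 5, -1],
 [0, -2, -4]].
||A||_2 ≈ 6.0922 (= sqrt(largest eigenvalue of A^T A))

||A||_2 = sigma_max(A) = sqrt(lambda_max(A^T A)). Form the symmetric matrix M = A^T A =
[[13, -13, 7],
 [-13, 30, 5],
 [7, 5, 21]].
Its characteristic polynomial (trace, sum of principal 2x2 minors, determinant of M give the coefficients) is
  p(λ) = det(λ I - M) = λ^3 - 64λ^2 + 1050λ - 1936.
No integer candidate from the rational root theorem (±divisors of 1936) is a root, so the roots are irrational. The cubic discriminant is Δ = 95883872 > 0, so there are three distinct real roots. p(2) = -84 and p(3) = 665 have opposite signs, so a root lies in (2, 3); Newton's method refines it to λ ≈ 2.105. p(24) = 224 and p(25) = -61 have opposite signs, so a root lies in (24, 25); Newton's method refines it to λ ≈ 24.7801. p(37) = -49 and p(38) = 420 have opposite signs, so a root lies in (37, 38); Newton's method refines it to λ ≈ 37.1149. Check (Vieta): the three roots sum to 64, matching tr M = 64.
So the eigenvalues of A^T A are ≈ 2.105, 24.7801, 37.1149 (all ≥ 0, as they must be for A^T A). The largest is λ_max ≈ 37.1149, hence ||A||_2 = sqrt(λ_max) ≈ 6.0922.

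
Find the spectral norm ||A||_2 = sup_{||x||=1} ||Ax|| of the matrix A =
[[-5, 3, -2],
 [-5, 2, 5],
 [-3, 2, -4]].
||A||_2 ≈ 8.687 (= sqrt(largest eigenvalue of A^T A))

||A||_2 = sigma_max(A) = sqrt(lambda_max(A^T A)). Form the symmetric matrix M = A^T A =
[[59, -31, -3],
 [-31, 17, -4],
 [-3, -4, 45]].
Its characteristic polynomial (trace, sum of principal 2x2 minors, determinant of M give the coefficients) is
  p(λ) = det(λ I - M) = λ^3 - 121λ^2 + 3437λ - 49.
No integer candidate from the rational root theorem (±divisors of 49) is a root, so the roots are irrational. The cubic discriminant is Δ = 10568494048 > 0, so there are three distinct real roots. p(0) = -49 and p(1) = 3268 have opposite signs, so a root lies in (0, 1); Newton's method refines it to λ ≈ 0.0143. p(45) = 716 and p(46) = -647 have opposite signs, so a root lies in (45, 46); Newton's method refines it to λ ≈ 45.5225. p(75) = -1024 and p(76) = 1243 have opposite signs, so a root lies in (75, 76); Newton's method refines it to λ ≈ 75.4633. Check (Vieta): the three roots sum to 121, matching tr M = 121.
So the eigenvalues of A^T A are ≈ 0.0143, 45.5225, 75.4633 (all ≥ 0, as they must be for A^T A). The largest is λ_max ≈ 75.4633, hence ||A||_2 = sqrt(λ_max) ≈ 8.687.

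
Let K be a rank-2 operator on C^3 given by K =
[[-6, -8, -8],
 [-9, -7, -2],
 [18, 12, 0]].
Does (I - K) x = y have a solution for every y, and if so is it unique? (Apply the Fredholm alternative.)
(I - K) is invertible (det(I - K) = 152 ≠ 0), so for every y in C^3 the equation (I - K) x = y has a unique solution.

K has rank 2 and factors as K = U V^T = u1 v1^T + u2 v2^T with u1 = (-3, -2, 3), v1 = (3, 3, 2), u2 = (-1, 1, -3), v2 = (-3, -1, 2) (multiplying out reproduces the displayed K). The nonzero eigenvalues of U V^T coincide with those of the 2 x 2 matrix G = V^T U = [[v1·u1, v1·u2], [v2·u1, v2·u2]] = [[-9, -6], [17, -4]], and by the Sylvester determinant identity det(I_3 - U V^T) = det(I_2 - V^T U) = det([[10, 6], [-17, 5]]) = (10)(5) - (6)(-17) = 152. (Direct check: I - K =
[[7, 8, 8],
 [9, 8, 2],
 [-18, -12, 1]]
has determinant 152.) The finite-dimensional Fredholm alternative says: either (I - K) is invertible, or ker(I - K) ≠ {0} and then range(I - K) = ker((I - K)^*)^⊥, with dim ker(I - K) = dim ker((I - K)^*). Since det(I - K) ≠ 0, 1 is not an eigenvalue of K and ker(I - K) = {0}, so we are in the first case: for every y there is a unique x = (I - K)^(-1) y. (Explicitly, by the Woodbury identity, (I - U V^T)^(-1) = I + U (I_2 - G)^(-1) V^T.)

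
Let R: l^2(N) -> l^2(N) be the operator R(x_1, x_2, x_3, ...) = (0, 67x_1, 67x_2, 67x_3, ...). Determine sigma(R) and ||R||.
sigma(R) = closed disk {z in C : |z| ≤ 67}; ||R|| = 67

Note R = 67·U where U is the unit right shift (U x)_k = x_{k-1} (with x_0 := 0); so ||R|| = 67||U|| and sigma(R) = 67·sigma(U). ||R x||^2 = sum_{k≥1} |67x_k|^2 = 4489||x||^2, so ||R|| = 67 and sigma(R) ⊂ {|z| ≤ 67}. For any |lambda| < 67, the equation (R - lambda I) x = 0 forces x_1 = 0, then 67x_k = lambda x_{k+1} ⇒ x = 0, so R has no eigenvalues. But (R - lambda I) is not surjective for |lambda| < 67: solving (R - lambda I) x = e_1 would require x_n proportional to (lambda/67)^(-n), which is not in l^2. So every |lambda| < 67 lies in the residual spectrum. The boundary |lambda| = 67 is in the approximate point spectrum (the spectrum is closed). Hence sigma(R) is the closed disk of radius 67.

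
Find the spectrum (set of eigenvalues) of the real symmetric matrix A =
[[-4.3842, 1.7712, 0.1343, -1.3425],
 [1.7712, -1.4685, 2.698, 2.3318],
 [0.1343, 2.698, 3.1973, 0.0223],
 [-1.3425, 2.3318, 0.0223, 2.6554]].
sigma(A) ≈ {-6, -2, 3, 5}

A is real symmetric, so its spectrum consists of real eigenvalues. Expanding the characteristic polynomial of the displayed matrix gives
  det(λ I - A) = p(λ) = λ^4 + (0)λ^3 + (-37)λ^2 + (24)λ + (180).
Solving p(λ) = 0 yields eigenvalues ≈ -6, -2, 3, 5. (A is shown rounded to 4 decimals, so these recover the underlying integer eigenvalues to within that precision.)
Verification: the trace of A = 0 equals the sum of eigenvalues 0, and det(A) ≈ 179.9997 matches the eigenvalue product 180.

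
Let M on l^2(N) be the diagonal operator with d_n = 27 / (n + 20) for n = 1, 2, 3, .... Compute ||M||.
||M|| = 9/7 (attained at n = 1)

For M diagonal, ||M|| = sup_n |d_n| = sup_n 27/(n + 20). This is positive and strictly decreasing in n, so the supremum is attained at n = 1: d_1 = 27/(1 + 20) = 9/7. Hence ||M|| = 9/7.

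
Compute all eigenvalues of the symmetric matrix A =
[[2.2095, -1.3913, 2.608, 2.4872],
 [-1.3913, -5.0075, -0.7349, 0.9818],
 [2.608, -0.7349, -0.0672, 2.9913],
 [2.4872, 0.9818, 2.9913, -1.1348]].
sigma(A) ≈ {-6, -3, -1, 6}

A is real symmetric, so its spectrum consists of real eigenvalues. Expanding the characteristic polynomial of the displayed matrix gives
  det(λ I - A) = p(λ) = λ^4 + (4)λ^3 + (-33)λ^2 + (-144.0024)λ + (-108.0075).
Solving p(λ) = 0 yields eigenvalues ≈ -6, -3, -1, 6. (A is shown rounded to 4 decimals, so these recover the underlying integer eigenvalues to within that precision.)
Verification: the trace of A = -4 equals the sum of eigenvalues -4, and det(A) ≈ -108.0075 matches the eigenvalue product -108.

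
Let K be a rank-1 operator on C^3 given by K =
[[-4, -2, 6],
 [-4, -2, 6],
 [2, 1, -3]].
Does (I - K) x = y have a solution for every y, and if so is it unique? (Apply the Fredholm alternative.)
(I - K) is invertible (det(I - K) = 10 ≠ 0), so for every y in C^3 the equation (I - K) x = y has a unique solution.

K has rank 1, so it is an outer product K = u v^T: every row of K is a multiple of one row vector. Reading off the entries, u = (2, 2, -1) and v = (-2, -1, 3) (row i of K equals u_i·v^T). A rank-one matrix u v^T satisfies K u = u (v·u) and kills the (2)-dimensional subspace v^⊥, so its characteristic polynomial is lambda^2 (lambda - v·u) with v·u = tr K = -9. Hence the eigenvalues of I - K are 1 (multiplicity 2) and 1 - (-9) = 10, so det(I - K) = 10. (Direct check: I - K =
[[5, 2, -6],
 [4, 3, -6],
 [-2, -1, 4]]
has determinant 10.) The finite-dimensional Fredholm alternative says: either (I - K) is invertible, or ker(I - K) ≠ {0} and then range(I - K) = ker((I - K)^*)^⊥, with dim ker(I - K) = dim ker((I - K)^*). Since det(I - K) ≠ 0, 1 is not an eigenvalue of K and ker(I - K) = {0}, so we are in the first case: for every y there is a unique x = (I - K)^(-1) y. Explicitly, by the Sherman–Morrison formula, (I - u v^T)^(-1) = I + u v^T/(1 - v·u), i.e. (I - K)^(-1) = I + K/(10).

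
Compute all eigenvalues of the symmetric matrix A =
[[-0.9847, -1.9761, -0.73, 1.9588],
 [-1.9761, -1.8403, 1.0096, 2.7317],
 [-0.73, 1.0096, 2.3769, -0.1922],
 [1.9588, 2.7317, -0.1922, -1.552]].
sigma(A) ≈ {-6, 0, 1, 3}

A is real symmetric, so its spectrum consists of real eigenvalues. Expanding the characteristic polynomial of the displayed matrix gives
  det(λ I - A) = p(λ) = λ^4 + (2)λ^3 + (-21)λ^2 + (18)λ + (0).
Solving p(λ) = 0 yields eigenvalues ≈ -6, 0, 1, 3. (A is shown rounded to 4 decimals, so these recover the underlying integer eigenvalues to within that precision.)
Verification: the trace of A = -2 equals the sum of eigenvalues -2, and det(A) ≈ -0.0001 matches the eigenvalue product 0.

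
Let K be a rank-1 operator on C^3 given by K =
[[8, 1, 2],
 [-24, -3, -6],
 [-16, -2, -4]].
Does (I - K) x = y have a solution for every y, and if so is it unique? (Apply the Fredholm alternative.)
(I - K) is singular (det(I - K) = 0, i.e. 1 ∈ sigma(K)). (I - K) x = y is solvable iff y ⊥ ker((I - K)^*) = span{(8, 1, 2)}, i.e. iff 8y_1 + y_2 + 2y_3 = 0. When solvable, the solutions are x = y + c·(1, -3, -2), c arbitrary (ker(I - K) = span{(1, -3, -2)}, dimension 1).

K has rank 1, so it is an outer product K = u v^T: every row of K is a multiple of one row vector. Reading off the entries, u = (1, -3, -2) and v = (8, 1, 2) (row i of K equals u_i·v^T). A rank-one matrix u v^T satisfies K u = u (v·u) and kills the (2)-dimensional subspace v^⊥, so its characteristic polynomial is lambda^2 (lambda - v·u) with v·u = tr K = 1. Hence the eigenvalues of I - K are 1 (multiplicity 2) and 1 - (1) = 0, so det(I - K) = 0. (Direct check: I - K =
[[-7, -1, -2],
 [24, 4, 6],
 [16, 2, 5]]
has determinant 0.) So 1 is an eigenvalue of K and (I - K) is not invertible. The finite-dimensional Fredholm alternative says: either (I - K) is invertible, or ker(I - K) ≠ {0} and then range(I - K) = ker((I - K)^*)^⊥, with dim ker(I - K) = dim ker((I - K)^*). We are in the second case, so we need both kernels. Kernel of I - K: (I - K) u = u - u (v·u) = u - u = 0, so ker(I - K) = span{u} = span{(1, -3, -2)} (it is exactly 1-dimensional because rank(I - K) = 2). Kernel of the adjoint: K is real, so (I - K)^* = I - K^T = I - v u^T, and (I - v u^T) v = v - v (u·v) = 0; hence ker((I - K)^*) = span{v} = span{(8, 1, 2)}. Therefore (I - K) x = y is solvable iff <y, v> = 0, i.e. iff 8y_1 + y_2 + 2y_3 = 0. When this holds, K y = u (v·y) = 0, so (I - K) y = y and x = y is a particular solution; the full solution set is the line x = y + c·u = y + c·(1, -3, -2), c ∈ C.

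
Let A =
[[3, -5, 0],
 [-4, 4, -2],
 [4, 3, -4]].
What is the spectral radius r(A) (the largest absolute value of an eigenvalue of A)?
r(A) ≈ 8.0863

The eigenvalues of A are the roots of its characteristic polynomial. With M = A (coefficients from the trace, the sum of principal 2x2 minors, and det A):
  p(λ) = det(λ I - M) = λ^3 - 3λ^2 - 30λ - 90.
No integer candidate from the rational root theorem (±divisors of 90) is a root, so the roots are irrational. The cubic discriminant is Δ = -258120 < 0, so there is one real root and a complex-conjugate pair. p(8) = -10 and p(9) = 126 have opposite signs, so a root lies in (8, 9); Newton's method refines it to λ ≈ 8.0863. Dividing out (λ - (8.0863)) leaves approximately λ^2 + 5.0863λ + 11.1299. For λ^2 + 5.0863λ + 11.1299 the discriminant is -18.6487. It is negative, so the remaining roots are the complex-conjugate pair λ ≈ -2.5432 ± 2.1592i. Their product equals the constant term, so |λ|^2 ≈ 11.1299 and |λ| ≈ 3.3361.
Thus the eigenvalues (to 4 decimals) are 8.0863 (modulus 8.0863); -2.5432 ± 2.1592i (modulus 3.3361). The spectral radius is the largest modulus: r(A) ≈ 8.0863. (Cross-check: r(A) ≤ ||A||_2 ≈ 8.2419; equality holds whenever A is normal, though it can also hold for some non-normal A.)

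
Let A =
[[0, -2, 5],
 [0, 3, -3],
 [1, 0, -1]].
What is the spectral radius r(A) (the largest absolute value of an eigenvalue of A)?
r(A) = (1 + sqrt(37))/2 ≈ 3.5414

The eigenvalues of A are the roots of its characteristic polynomial. With M = A (coefficients from the trace, the sum of principal 2x2 minors, and det A):
  p(λ) = det(λ I - M) = λ^3 - 2λ^2 - 8λ + 9.
By the rational root theorem any rational root is an integer divisor of 9. Testing λ = 1: p(1) = 1 - 2 - 8 + 9 = 0, so λ = 1 is a root. Dividing out (λ - 1) leaves p(λ) = (λ - 1)(λ^2 - λ - 9). For λ^2 - λ - 9 the discriminant is 37. It is nonnegative but not a perfect square, so the roots are real and irrational: λ = (1 ± sqrt(37))/2 ≈ 3.5414, -2.5414.
Thus the eigenvalues (to 4 decimals) are 3.5414 (modulus 3.5414); -2.5414 (modulus 2.5414); 1 (modulus 1). The spectral radius is the largest modulus: r(A) = (1 + sqrt(37))/2 ≈ 3.5414. (Cross-check: r(A) ≤ ||A||_2 ≈ 6.7802; equality holds whenever A is normal, though it can also hold for some non-normal A.)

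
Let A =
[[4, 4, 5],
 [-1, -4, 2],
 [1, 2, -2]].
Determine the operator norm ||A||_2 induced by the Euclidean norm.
||A||_2 ≈ 7.7562 (= sqrt(largest eigenvalue of A^T A))

||A||_2 = sigma_max(A) = sqrt(lambda_max(A^T A)). Form the symmetric matrix M = A^T A =
[[18, 22, 16],
 [22, 36, 8],
 [16, 8, 33]].
Its characteristic polynomial (trace, sum of principal 2x2 minors, determinant of M give the coefficients) is
  p(λ) = det(λ I - M) = λ^3 - 87λ^2 + 1626λ - 676.
No integer candidate from the rational root theorem (±divisors of 676) is a root, so the roots are irrational. The cubic discriminant is Δ = 2744107092 > 0, so there are three distinct real roots. p(0) = -676 and p(1) = 864 have opposite signs, so a root lies in (0, 1); Newton's method refines it to λ ≈ 0.4254. p(26) = 364 and p(27) = -514 have opposite signs, so a root lies in (26, 27); Newton's method refines it to λ ≈ 26.4167. p(60) = -316 and p(61) = 1764 have opposite signs, so a root lies in (60, 61); Newton's method refines it to λ ≈ 60.1579. Check (Vieta): the three roots sum to 87, matching tr M = 87.
So the eigenvalues of A^T A are ≈ 0.4254, 26.4167, 60.1579 (all ≥ 0, as they must be for A^T A). The largest is λ_max ≈ 60.1579, hence ||A||_2 = sqrt(λ_max) ≈ 7.7562.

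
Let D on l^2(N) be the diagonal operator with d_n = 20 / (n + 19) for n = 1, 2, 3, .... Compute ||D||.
||D|| = 1 (attained at n = 1)

For D diagonal, ||D|| = sup_n |d_n| = sup_n 20/(n + 19). This is positive and strictly decreasing in n, so the supremum is attained at n = 1: d_1 = 20/(1 + 19) = 1. Hence ||D|| = 1.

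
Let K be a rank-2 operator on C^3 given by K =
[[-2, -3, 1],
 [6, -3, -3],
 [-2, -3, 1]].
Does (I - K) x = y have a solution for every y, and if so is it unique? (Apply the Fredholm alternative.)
(I - K) is invertible (det(I - K) = 17 ≠ 0), so for every y in C^3 the equation (I - K) x = y has a unique solution.

K has rank 2 and factors as K = U V^T = u1 v1^T + u2 v2^T with u1 = (-1, -3, -1), v1 = (-2, 1, 1), u2 = (2, 0, 2), v2 = (-2, -1, 1) (multiplying out reproduces the displayed K). The nonzero eigenvalues of U V^T coincide with those of the 2 x 2 matrix G = V^T U = [[v1·u1, v1·u2], [v2·u1, v2·u2]] = [[-2, -2], [4, -2]], and by the Sylvester determinant identity det(I_3 - U V^T) = det(I_2 - V^T U) = det([[3, 2], [-4, 3]]) = (3)(3) - (2)(-4) = 17. (Direct check: I - K =
[[3, 3, -1],
 [-6, 4, 3],
 [2, 3, 0]]
has determinant 17.) The finite-dimensional Fredholm alternative says: either (I - K) is invertible, or ker(I - K) ≠ {0} and then range(I - K) = ker((I - K)^*)^⊥, with dim ker(I - K) = dim ker((I - K)^*). Since det(I - K) ≠ 0, 1 is not an eigenvalue of K and ker(I - K) = {0}, so we are in the first case: for every y there is a unique x = (I - K)^(-1) y. (Explicitly, by the Woodbury identity, (I - U V^T)^(-1) = I + U (I_2 - G)^(-1) V^T.)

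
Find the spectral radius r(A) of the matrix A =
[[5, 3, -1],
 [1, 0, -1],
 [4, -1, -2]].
r(A) ≈ 4.6801

The eigenvalues of A are the roots of its characteristic polynomial. With M = A (coefficients from the trace, the sum of principal 2x2 minors, and det A):
  p(λ) = det(λ I - M) = λ^3 - 3λ^2 - 10λ + 10.
No integer candidate from the rational root theorem (±divisors of 10) is a root, so the roots are irrational. The cubic discriminant is Δ = 8680 > 0, so there are three distinct real roots. p(-3) = -14 and p(-2) = 10 have opposite signs, so a root lies in (-3, -2); Newton's method refines it to λ ≈ -2.526. p(0) = 10 and p(1) = -2 have opposite signs, so a root lies in (0, 1); Newton's method refines it to λ ≈ 0.8459. p(4) = -14 and p(5) = 10 have opposite signs, so a root lies in (4, 5); Newton's method refines it to λ ≈ 4.6801. Check (Vieta): the three roots sum to 3, matching tr M = 3.
Thus the eigenvalues (to 4 decimals) are -2.526 (modulus 2.526); 0.8459 (modulus 0.8459); 4.6801 (modulus 4.6801). The spectral radius is the largest modulus: r(A) ≈ 4.6801. (Cross-check: r(A) ≤ ||A||_2 ≈ 7.0507; equality holds whenever A is normal, though it can also hold for some non-normal A.)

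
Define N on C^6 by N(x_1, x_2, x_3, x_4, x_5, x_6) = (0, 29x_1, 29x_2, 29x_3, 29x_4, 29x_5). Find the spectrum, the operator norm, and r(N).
sigma(N) = {0}; ||N|| = 29; r(N) = 0. (N is nilpotent with N^6 = 0.)

On C^6, N is a strictly lower-triangular matrix with 29 on the subdiagonal and zeros elsewhere, so its characteristic polynomial is lambda^6 and every eigenvalue is 0: sigma(N) = {0}. For the operator norm, N e_i = 29e_{i+1} for i = 1, ..., 5 and N e_6 = 0, so the singular values of N are 29 (with multiplicity 5) and 0; hence ||N|| = 29. The spectral radius r(N) = max|lambda| = 0. Note ||N|| > r(N) — characteristic of non-normal nilpotent operators. Indeed N^6 = 0.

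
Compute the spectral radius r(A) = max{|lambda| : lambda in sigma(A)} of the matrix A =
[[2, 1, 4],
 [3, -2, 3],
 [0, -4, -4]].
r(A) ≈ 2.7276

The eigenvalues of A are the roots of its characteristic polynomial. With M = A (coefficients from the trace, the sum of principal 2x2 minors, and det A):
  p(λ) = det(λ I - M) = λ^3 + 4λ^2 + 5λ - 4.
No integer candidate from the rational root theorem (±divisors of 4) is a root, so the roots are irrational. The cubic discriminant is Δ = -948 < 0, so there is one real root and a complex-conjugate pair. p(0) = -4 and p(1) = 6 have opposite signs, so a root lies in (0, 1); Newton's method refines it to λ ≈ 0.5377. Dividing out (λ - (0.5377)) leaves approximately λ^2 + 4.5377λ + 7.4397. For λ^2 + 4.5377λ + 7.4397 the discriminant is -9.1685. It is negative, so the remaining roots are the complex-conjugate pair λ ≈ -2.2688 ± 1.514i. Their product equals the constant term, so |λ|^2 ≈ 7.4397 and |λ| ≈ 2.7276.
Thus the eigenvalues (to 4 decimals) are 0.5377 (modulus 0.5377); -2.2688 ± 1.514i (modulus 2.7276). The spectral radius is the largest modulus: r(A) ≈ 2.7276. (Cross-check: r(A) ≤ ||A||_2 ≈ 7.2808; equality holds whenever A is normal, though it can also hold for some non-normal A.)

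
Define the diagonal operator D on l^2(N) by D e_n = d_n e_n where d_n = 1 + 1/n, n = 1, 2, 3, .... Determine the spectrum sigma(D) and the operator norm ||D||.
sigma(D) = {1 + 1/n : n ≥ 1} ∪ {1}; ||D|| = 2

A bounded diagonal operator on l^2 with diagonal entries d_n has spectrum equal to the closure of {d_n : n ≥ 1}: every d_n is an eigenvalue (with eigenvector e_n), so {d_n} ⊂ sigma(D); the spectrum is closed, so its closure is too; and for lambda not in the closure, (D - lambda I) has bounded inverse (the diagonal entries 1/(d_n - lambda) are bounded). For our sequence d_n = 1 + 1/n, n = 1, 2, 3, ...:
  - {d_n} = {1 + 1/n : n ≥ 1}; the only limit point is 1
  - closure = {1 + 1/n : n ≥ 1} ∪ {1}
For the norm: a diagonal operator has ||D|| = sup_n |d_n|. Here d_n = 1 + 1/n is positive and decreasing, so sup_n |d_n| = d_1 = 1 + 1 = 2. So ||D|| = 2.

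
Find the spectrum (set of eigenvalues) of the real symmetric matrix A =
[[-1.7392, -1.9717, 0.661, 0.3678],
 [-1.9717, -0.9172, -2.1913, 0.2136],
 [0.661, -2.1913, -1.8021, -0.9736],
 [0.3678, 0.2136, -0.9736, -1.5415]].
sigma(A) ≈ {-4, -3, -1, 2}

A is real symmetric, so its spectrum consists of real eigenvalues. Expanding the characteristic polynomial of the displayed matrix gives
  det(λ I - A) = p(λ) = λ^4 + (6)λ^3 + (3)λ^2 + (-26)λ + (-24.0011).
Solving p(λ) = 0 yields eigenvalues ≈ -4, -3, -1, 2. (A is shown rounded to 4 decimals, so these recover the underlying integer eigenvalues to within that precision.)
Verification: the trace of A = -6 equals the sum of eigenvalues -6, and det(A) ≈ -24.0011 matches the eigenvalue product -24.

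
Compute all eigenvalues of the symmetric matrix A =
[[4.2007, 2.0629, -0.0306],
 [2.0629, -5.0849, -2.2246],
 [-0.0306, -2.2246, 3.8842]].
sigma(A) ≈ {-6, 4, 5}

A is real symmetric, so its spectrum consists of real eigenvalues. Expanding the characteristic polynomial of the displayed matrix gives
  det(λ I - A) = p(λ) = λ^3 + (-3)λ^2 + (-34)λ + (120).
Solving p(λ) = 0 yields eigenvalues ≈ -6, 4, 5. (A is shown rounded to 4 decimals, so these recover the underlying integer eigenvalues to within that precision.)
Verification: the trace of A = 3 equals the sum of eigenvalues 3, and det(A) ≈ -119.9995 matches the eigenvalue product -120.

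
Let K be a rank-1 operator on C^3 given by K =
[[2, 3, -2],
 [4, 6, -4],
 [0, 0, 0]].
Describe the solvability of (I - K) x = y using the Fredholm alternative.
(I - K) is invertible (det(I - K) = -7 ≠ 0), so for every y in C^3 the equation (I - K) x = y has a unique solution.

K has rank 1, so it is an outer product K = u v^T: every row of K is a multiple of one row vector. Reading off the entries, u = (1, 2, 0) and v = (2, 3, -2) (row i of K equals u_i·v^T). A rank-one matrix u v^T satisfies K u = u (v·u) and kills the (2)-dimensional subspace v^⊥, so its characteristic polynomial is lambda^2 (lambda - v·u) with v·u = tr K = 8. Hence the eigenvalues of I - K are 1 (multiplicity 2) and 1 - (8) = -7, so det(I - K) = -7. (Direct check: I - K =
[[-1, -3, 2],
 [-4, -5, 4],
 [0, 0, 1]]
has determinant -7.) The finite-dimensional Fredholm alternative says: either (I - K) is invertible, or ker(I - K) ≠ {0} and then range(I - K) = ker((I - K)^*)^⊥, with dim ker(I - K) = dim ker((I - K)^*). Since det(I - K) ≠ 0, 1 is not an eigenvalue of K and ker(I - K) = {0}, so we are in the first case: for every y there is a unique x = (I - K)^(-1) y. Explicitly, by the Sherman–Morrison formula, (I - u v^T)^(-1) = I + u v^T/(1 - v·u), i.e. (I - K)^(-1) = I + K/(-7).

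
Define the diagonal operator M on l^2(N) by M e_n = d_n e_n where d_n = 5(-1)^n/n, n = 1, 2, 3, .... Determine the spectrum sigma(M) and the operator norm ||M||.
sigma(M) = {5(-1)^n/n : n ≥ 1} ∪ {0}; ||M|| = 5

A bounded diagonal operator on l^2 with diagonal entries d_n has spectrum equal to the closure of {d_n : n ≥ 1}: every d_n is an eigenvalue (with eigenvector e_n), so {d_n} ⊂ sigma(M); the spectrum is closed, so its closure is too; and for lambda not in the closure, (M - lambda I) has bounded inverse (the diagonal entries 1/(d_n - lambda) are bounded). For our sequence d_n = 5(-1)^n/n, n = 1, 2, 3, ...:
  - {d_n} = {5(-1)^n/n : n ≥ 1}; the only limit point is 0
  - closure = {5(-1)^n/n : n ≥ 1} ∪ {0}
For the norm: a diagonal operator has ||M|| = sup_n |d_n|. Here |d_n| = 5/n is decreasing, so sup_n |d_n| = |d_1| = 5. So ||M|| = 5.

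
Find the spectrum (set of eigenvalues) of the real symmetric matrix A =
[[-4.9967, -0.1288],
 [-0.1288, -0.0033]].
sigma(A) ≈ {-5, 0}

A is real symmetric, so its spectrum consists of real eigenvalues. Expanding the characteristic polynomial of the displayed matrix gives
  det(λ I - A) = p(λ) = λ^2 + (5)λ + (0).
Solving p(λ) = 0 yields eigenvalues ≈ -5, 0. (A is shown rounded to 4 decimals, so these recover the underlying integer eigenvalues to within that precision.)
Verification: the trace of A = -5 equals the sum of eigenvalues -5, and det(A) ≈ -0.0001 matches the eigenvalue product 0.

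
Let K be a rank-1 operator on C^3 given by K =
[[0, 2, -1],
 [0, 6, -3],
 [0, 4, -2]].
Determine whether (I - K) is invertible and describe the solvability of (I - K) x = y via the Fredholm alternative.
(I - K) is invertible (det(I - K) = -3 ≠ 0), so for every y in C^3 the equation (I - K) x = y has a unique solution.

K has rank 1, so it is an outer product K = u v^T: every row of K is a multiple of one row vector. Reading off the entries, u = (1, 3, 2) and v = (0, 2, -1) (row i of K equals u_i·v^T). A rank-one matrix u v^T satisfies K u = u (v·u) and kills the (2)-dimensional subspace v^⊥, so its characteristic polynomial is lambda^2 (lambda - v·u) with v·u = tr K = 4. Hence the eigenvalues of I - K are 1 (multiplicity 2) and 1 - (4) = -3, so det(I - K) = -3. (Direct check: I - K =
[[1, -2, 1],
 [0, -5, 3],
 [0, -4, 3]]
has determinant -3.) The finite-dimensional Fredholm alternative says: either (I - K) is invertible, or ker(I - K) ≠ {0} and then range(I - K) = ker((I - K)^*)^⊥, with dim ker(I - K) = dim ker((I - K)^*). Since det(I - K) ≠ 0, 1 is not an eigenvalue of K and ker(I - K) = {0}, so we are in the first case: for every y there is a unique x = (I - K)^(-1) y. Explicitly, by the Sherman–Morrison formula, (I - u v^T)^(-1) = I + u v^T/(1 - v·u), i.e. (I - K)^(-1) = I + K/(-3).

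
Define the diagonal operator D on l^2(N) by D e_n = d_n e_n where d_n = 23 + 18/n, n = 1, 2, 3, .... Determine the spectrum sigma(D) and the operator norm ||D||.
sigma(D) = {23 + 18/n : n ≥ 1} ∪ {23}; ||D|| = 41

A bounded diagonal operator on l^2 with diagonal entries d_n has spectrum equal to the closure of {d_n : n ≥ 1}: every d_n is an eigenvalue (with eigenvector e_n), so {d_n} ⊂ sigma(D); the spectrum is closed, so its closure is too; and for lambda not in the closure, (D - lambda I) has bounded inverse (the diagonal entries 1/(d_n - lambda) are bounded). For our sequence d_n = 23 + 18/n, n = 1, 2, 3, ...:
  - {d_n} = {23 + 18/n : n ≥ 1}; the only limit point is 23
  - closure = {23 + 18/n : n ≥ 1} ∪ {23}
For the norm: a diagonal operator has ||D|| = sup_n |d_n|. Here d_n = 23 + 18/n is positive and decreasing, so sup_n |d_n| = d_1 = 23 + 18 = 41. So ||D|| = 41.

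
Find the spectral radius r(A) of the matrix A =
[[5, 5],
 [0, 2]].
r(A) = 5

The eigenvalues of A are the roots of its characteristic polynomial. With M = A (coefficients from the trace and determinant):
  p(λ) = det(λ I - M) = λ^2 - 7λ + 10.
For λ^2 - 7λ + 10 the discriminant is 9. It is a perfect square (3^2), so the roots are rational: λ = (7 ± 3)/2 = 5, 2.
Thus the eigenvalues (to 4 decimals) are 5 (modulus 5); 2 (modulus 2). The spectral radius is the largest modulus: r(A) = 5. (Cross-check: r(A) ≤ ||A||_2 ≈ 7.2166; equality holds whenever A is normal, though it can also hold for some non-normal A.)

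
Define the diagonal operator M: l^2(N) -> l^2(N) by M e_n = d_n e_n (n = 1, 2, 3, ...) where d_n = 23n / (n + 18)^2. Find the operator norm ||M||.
||M|| = 23/72 (attained at n = 18)

For M diagonal, ||M|| = sup_n |d_n|. Treat f(x) = 23x / (x + 18)^2 for real x > 0. By the quotient rule, f'(x) = 23(18 - x)/(x + 18)^3, which is positive for x < 18 and negative for x > 18. So f has a unique maximum at x = 18, and since 18 is a positive integer, the supremum over n ≥ 1 is attained at n = 18: d_18 = 23·18/(18 + 18)^2 = 23·18/1296 = 23/72. Hence ||M|| = 23/72.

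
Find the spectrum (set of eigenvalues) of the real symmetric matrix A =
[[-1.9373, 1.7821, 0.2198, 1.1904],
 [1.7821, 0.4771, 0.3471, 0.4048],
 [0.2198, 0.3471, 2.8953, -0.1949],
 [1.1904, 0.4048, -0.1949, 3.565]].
sigma(A) ≈ {-3, 1, 3, 4}

A is real symmetric, so its spectrum consists of real eigenvalues. Expanding the characteristic polynomial of the displayed matrix gives
  det(λ I - A) = p(λ) = λ^4 + (-5)λ^3 + (-5)λ^2 + (45)λ + (-36).
Solving p(λ) = 0 yields eigenvalues ≈ -3, 1, 3, 4. (A is shown rounded to 4 decimals, so these recover the underlying integer eigenvalues to within that precision.)
Verification: the trace of A = 5 equals the sum of eigenvalues 5, and det(A) ≈ -36.0001 matches the eigenvalue product -36.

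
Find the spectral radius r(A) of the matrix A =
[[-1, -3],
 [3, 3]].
r(A) = sqrt(6) ≈ 2.4495

The eigenvalues of A are the roots of its characteristic polynomial. With M = A (coefficients from the trace and determinant):
  p(λ) = det(λ I - M) = λ^2 - 2λ + 6.
For λ^2 - 2λ + 6 the discriminant is -20. It is negative, so the roots are the complex-conjugate pair λ = 1 ± (sqrt(20)/2) i ≈ 1 ± 2.2361i. For a conjugate pair the product of the roots equals the constant term, so |λ|^2 = 6 and |λ| = sqrt(6) ≈ 2.4495.
Thus the eigenvalues (to 4 decimals) are 1 ± 2.2361i (modulus 2.4495). The spectral radius is the largest modulus: r(A) = sqrt(6) ≈ 2.4495. (Cross-check: r(A) ≤ ||A||_2 ≈ 5.1623; equality holds whenever A is normal, though it can also hold for some non-normal A.)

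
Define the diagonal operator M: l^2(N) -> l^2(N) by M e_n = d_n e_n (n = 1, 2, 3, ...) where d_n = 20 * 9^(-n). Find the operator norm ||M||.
||M|| = 20/9 (attained at n = 1)

For M diagonal, ||M|| = sup_n |d_n|. The sequence d_n = 20 * 9^(-n) is positive and strictly decreasing (ratio 9^(-1) < 1), so the supremum is d_1 = 20/9. Hence ||M|| = 20/9.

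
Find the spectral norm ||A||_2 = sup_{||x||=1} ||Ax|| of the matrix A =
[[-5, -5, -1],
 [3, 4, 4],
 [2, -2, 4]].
||A||_2 ≈ 9.365 (= sqrt(largest eigenvalue of A^T A))

||A||_2 = sigma_max(A) = sqrt(lambda_max(A^T A)). Form the symmetric matrix M = A^T A =
[[38, 33, 25],
 [33, 45, 13],
 [25, 13, 33]].
Its characteristic polynomial (trace, sum of principal 2x2 minors, determinant of M give the coefficients) is
  p(λ) = det(λ I - M) = λ^3 - 116λ^2 + 2566λ - 7396.
No integer candidate from the rational root theorem (±divisors of 7396) is a root, so the roots are irrational. The cubic discriminant is Δ = 12989143024 > 0, so there are three distinct real roots. p(3) = -715 and p(4) = 1076 have opposite signs, so a root lies in (3, 4); Newton's method refines it to λ ≈ 3.3853. p(24) = 1196 and p(25) = -121 have opposite signs, so a root lies in (24, 25); Newton's method refines it to λ ≈ 24.9107. p(87) = -3655 and p(88) = 1580 have opposite signs, so a root lies in (87, 88); Newton's method refines it to λ ≈ 87.704. Check (Vieta): the three roots sum to 116, matching tr M = 116.
So the eigenvalues of A^T A are ≈ 3.3853, 24.9107, 87.704 (all ≥ 0, as they must be for A^T A). The largest is λ_max ≈ 87.704, hence ||A||_2 = sqrt(λ_max) ≈ 9.365.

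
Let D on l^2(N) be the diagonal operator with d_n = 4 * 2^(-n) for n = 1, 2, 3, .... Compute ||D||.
||D|| = 2 (attained at n = 1)

For D diagonal, ||D|| = sup_n |d_n|. The sequence d_n = 4 * 2^(-n) is positive and strictly decreasing (ratio 2^(-1) < 1), so the supremum is d_1 = 4/2 = 2. Hence ||D|| = 2.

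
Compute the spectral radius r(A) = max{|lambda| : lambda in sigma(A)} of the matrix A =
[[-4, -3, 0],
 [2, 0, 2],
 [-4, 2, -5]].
r(A) ≈ 5.0655

The eigenvalues of A are the roots of its characteristic polynomial. With M = A (coefficients from the trace, the sum of principal 2x2 minors, and det A):
  p(λ) = det(λ I - M) = λ^3 + 9λ^2 + 22λ - 10.
No integer candidate from the rational root theorem (±divisors of 10) is a root, so the roots are irrational. The cubic discriminant is Δ = -12568 < 0, so there is one real root and a complex-conjugate pair. p(0) = -10 and p(1) = 22 have opposite signs, so a root lies in (0, 1); Newton's method refines it to λ ≈ 0.3897. Dividing out (λ - (0.3897)) leaves approximately λ^2 + 9.3897λ + 25.6594. For λ^2 + 9.3897λ + 25.6594 the discriminant is -14.4706. It is negative, so the remaining roots are the complex-conjugate pair λ ≈ -4.6949 ± 1.902i. Their product equals the constant term, so |λ|^2 ≈ 25.6594 and |λ| ≈ 5.0655.
Thus the eigenvalues (to 4 decimals) are 0.3897 (modulus 0.3897); -4.6949 ± 1.902i (modulus 5.0655). The spectral radius is the largest modulus: r(A) ≈ 5.0655. (Cross-check: r(A) ≤ ||A||_2 ≈ 7.5531; equality holds whenever A is normal, though it can also hold for some non-normal A.)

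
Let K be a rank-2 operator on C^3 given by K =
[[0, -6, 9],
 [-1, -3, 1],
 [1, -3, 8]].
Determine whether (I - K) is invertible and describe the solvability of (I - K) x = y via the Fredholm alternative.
(I - K) is invertible (det(I - K) = -40 ≠ 0), so for every y in C^3 the equation (I - K) x = y has a unique solution.

K has rank 2 and factors as K = U V^T = u1 v1^T + u2 v2^T with u1 = (0, 1, -1), v1 = (-1, -3, 1), u2 = (3, 0, 3), v2 = (0, -2, 3) (multiplying out reproduces the displayed K). The nonzero eigenvalues of U V^T coincide with those of the 2 x 2 matrix G = V^T U = [[v1·u1, v1·u2], [v2·u1, v2·u2]] = [[-4, 0], [-5, 9]], and by the Sylvester determinant identity det(I_3 - U V^T) = det(I_2 - V^T U) = det([[5, 0], [5, -8]]) = (5)(-8) - (0)(5) = -40. (Direct check: I - K =
[[1, 6, -9],
 [1, 4, -1],
 [-1, 3, -7]]
has determinant -40.) The finite-dimensional Fredholm alternative says: either (I - K) is invertible, or ker(I - K) ≠ {0} and then range(I - K) = ker((I - K)^*)^⊥, with dim ker(I - K) = dim ker((I - K)^*). Since det(I - K) ≠ 0, 1 is not an eigenvalue of K and ker(I - K) = {0}, so we are in the first case: for every y there is a unique x = (I - K)^(-1) y. (Explicitly, by the Woodbury identity, (I - U V^T)^(-1) = I + U (I_2 - G)^(-1) V^T.)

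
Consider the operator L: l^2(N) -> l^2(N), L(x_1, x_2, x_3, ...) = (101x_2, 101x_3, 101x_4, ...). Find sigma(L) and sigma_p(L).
sigma(L) = closed disk {z in C : |z| ≤ 101}; sigma_p(L) = open disk {z in C : |z| < 101}

Note L = 101·V where V is the unit left shift (V x)_k = x_{k+1}; so sigma(L) = 101·sigma(V) and ||L|| = 101||V||. ||L x||^2 = 10201sum_{k≥2} |x_k|^2 ≤ 10201||x||^2, with equality on {x : x_1 = 0}, so ||L|| = 101. For any lambda with |lambda| < 101, set r = lambda/101 (|r| < 1); the vector x = (1, r, r^2, ...) is in l^2 and satisfies L x = 101(r, r^2, ...) = lambda x, so lambda is an eigenvalue. On the boundary |lambda| = 101 the geometric series diverges, so no l^2 eigenvector exists, but these lambda lie in the approximate point spectrum. Hence sigma(L) is the closed disk of radius 101 and sigma_p(L) is the open disk.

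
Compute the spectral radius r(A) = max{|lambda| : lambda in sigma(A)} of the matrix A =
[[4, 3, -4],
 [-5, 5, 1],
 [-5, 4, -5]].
r(A) ≈ 6.5232

The eigenvalues of A are the roots of its characteristic polynomial. With M = A (coefficients from the trace, the sum of principal 2x2 minors, and det A):
  p(λ) = det(λ I - M) = λ^3 - 4λ^2 - 34λ + 226.
No integer candidate from the rational root theorem (±divisors of 226) is a root, so the roots are irrational. The cubic discriminant is Δ = -592236 < 0, so there is one real root and a complex-conjugate pair. p(-7) = -75 and p(-6) = 70 have opposite signs, so a root lies in (-7, -6); Newton's method refines it to λ ≈ -6.5232. Dividing out (λ - (-6.5232)) leaves approximately λ^2 - 10.5232λ + 34.6454. For λ^2 - 10.5232λ + 34.6454 the discriminant is -27.8434. It is negative, so the remaining roots are the complex-conjugate pair λ ≈ 5.2616 ± 2.6383i. Their product equals the constant term, so |λ|^2 ≈ 34.6454 and |λ| ≈ 5.886.
Thus the eigenvalues (to 4 decimals) are -6.5232 (modulus 6.5232); 5.2616 ± 2.6383i (modulus 5.886). The spectral radius is the largest modulus: r(A) ≈ 6.5232. (Cross-check: r(A) ≤ ||A||_2 ≈ 9.9707; equality holds whenever A is normal, though it can also hold for some non-normal A.)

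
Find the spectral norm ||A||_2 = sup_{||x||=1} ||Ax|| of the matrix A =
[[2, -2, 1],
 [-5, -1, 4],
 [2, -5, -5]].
||A||_2 ≈ 8.6655 (= sqrt(largest eigenvalue of A^T A))

||A||_2 = sigma_max(A) = sqrt(lambda_max(A^T A)). Form the symmetric matrix M = A^T A =
[[33, -9, -28],
 [-9, 30, 19],
 [-28, 19, 42]].
Its characteristic polynomial (trace, sum of principal 2x2 minors, determinant of M give the coefficients) is
  p(λ) = det(λ I - M) = λ^3 - 105λ^2 + 2410λ - 12321.
No integer candidate from the rational root theorem (±divisors of 12321) is a root, so the roots are irrational. The cubic discriminant is Δ = 3013960793 > 0, so there are three distinct real roots. p(7) = -253 and p(8) = 751 have opposite signs, so a root lies in (7, 8); Newton's method refines it to λ ≈ 7.2371. p(22) = 527 and p(23) = -269 have opposite signs, so a root lies in (22, 23); Newton's method refines it to λ ≈ 22.6724. p(75) = -321 and p(76) = 3335 have opposite signs, so a root lies in (75, 76); Newton's method refines it to λ ≈ 75.0905. Check (Vieta): the three roots sum to 105, matching tr M = 105.
So the eigenvalues of A^T A are ≈ 7.2371, 22.6724, 75.0905 (all ≥ 0, as they must be for A^T A). The largest is λ_max ≈ 75.0905, hence ||A||_2 = sqrt(λ_max) ≈ 8.6655.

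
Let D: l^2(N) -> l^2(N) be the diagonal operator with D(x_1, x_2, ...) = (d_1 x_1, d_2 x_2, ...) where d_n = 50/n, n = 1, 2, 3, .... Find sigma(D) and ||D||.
sigma(D) = {50/n : n ≥ 1} ∪ {0}; ||D|| = 50

A bounded diagonal operator on l^2 with diagonal entries d_n has spectrum equal to the closure of {d_n : n ≥ 1}: every d_n is an eigenvalue (with eigenvector e_n), so {d_n} ⊂ sigma(D); the spectrum is closed, so its closure is too; and for lambda not in the closure, (D - lambda I) has bounded inverse (the diagonal entries 1/(d_n - lambda) are bounded). For our sequence d_n = 50/n, n = 1, 2, 3, ...:
  - {d_n} = {50/n : n ≥ 1}; the only limit point is 0
  - closure = {50/n : n ≥ 1} ∪ {0}
For the norm: a diagonal operator has ||D|| = sup_n |d_n|. Here d_n = 50/n is positive and decreasing, so sup_n |d_n| = d_1 = 50. So ||D|| = 50.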